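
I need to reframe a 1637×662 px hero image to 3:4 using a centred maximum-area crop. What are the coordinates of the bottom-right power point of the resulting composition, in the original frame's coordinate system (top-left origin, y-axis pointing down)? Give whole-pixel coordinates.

1637/662 > 3/4, so the 3:4 crop keeps the full height 662 and trims width to 662 × 3/4 = 496.50 px.
Left offset = (1637 − 496.50)/2 = 570.25 px; top offset = 0.
Bottom-right is two-thirds across and two-thirds down within the crop:
x = 570.25 + 2 × 496.50/3 ≈ 901; y = 0.00 + 2 × 662.00/3 ≈ 441.

x = 901 px, y = 441 px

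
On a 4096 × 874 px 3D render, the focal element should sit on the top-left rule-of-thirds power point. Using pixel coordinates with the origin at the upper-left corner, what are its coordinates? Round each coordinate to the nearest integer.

x = 1365 px, y = 291 px

The top-left point sits one-third of the way across and one-third of the way down.
x = 1 × 4096/3 ≈ 1365; y = 1 × 874/3 ≈ 291.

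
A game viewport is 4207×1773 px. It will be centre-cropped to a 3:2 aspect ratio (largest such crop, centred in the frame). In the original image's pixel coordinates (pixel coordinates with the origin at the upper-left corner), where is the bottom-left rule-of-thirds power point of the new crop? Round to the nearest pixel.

x = 1660 px, y = 1182 px

4207/1773 > 3/2, so the 3:2 crop keeps the full height 1773 and trims width to 1773 × 3/2 = 2659.50 px.
Left offset = (4207 − 2659.50)/2 = 773.75 px; top offset = 0.
Bottom-left is one-third across and two-thirds down within the crop:
x = 773.75 + 1 × 2659.50/3 ≈ 1660; y = 0.00 + 2 × 1773.00/3 ≈ 1182.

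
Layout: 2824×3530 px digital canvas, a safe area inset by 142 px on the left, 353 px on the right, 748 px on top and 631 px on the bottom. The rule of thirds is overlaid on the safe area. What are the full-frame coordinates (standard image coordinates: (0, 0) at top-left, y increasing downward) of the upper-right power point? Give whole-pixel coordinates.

(1695, 1465)

Content width = 2824 − 142 − 353 = 2329 px; content height = 3530 − 748 − 631 = 2151 px.
Upper-right is two-thirds across and one-third down within the safe area.
x = 142 + 2 × 2329/3 = 142 + 1552.67 ≈ 1695
y = 748 + 1 × 2151/3 = 748 + 717.00 ≈ 1465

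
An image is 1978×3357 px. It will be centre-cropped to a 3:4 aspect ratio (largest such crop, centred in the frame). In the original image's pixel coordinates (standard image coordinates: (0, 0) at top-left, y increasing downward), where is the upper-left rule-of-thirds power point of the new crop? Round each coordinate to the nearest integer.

1978/3357 < 3/4, so the 3:4 crop keeps the full width 1978 and trims height to 1978 × 4/3 = 2637.33 px.
Top offset = (3357 − 2637.33)/2 = 359.83 px; left offset = 0.
Upper-left is one-third across and one-third down within the crop:
x = 0.00 + 1 × 1978.00/3 ≈ 659; y = 359.83 + 1 × 2637.33/3 ≈ 1239.

(659, 1239)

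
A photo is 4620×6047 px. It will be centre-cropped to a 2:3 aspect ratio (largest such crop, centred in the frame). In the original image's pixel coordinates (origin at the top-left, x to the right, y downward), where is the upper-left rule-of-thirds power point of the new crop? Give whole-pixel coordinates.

x = 1638 px, y = 2016 px

4620/6047 > 2/3, so the 2:3 crop keeps the full height 6047 and trims width to 6047 × 2/3 = 4031.33 px.
Left offset = (4620 − 4031.33)/2 = 294.33 px; top offset = 0.
Upper-left is one-third across and one-third down within the crop:
x = 294.33 + 1 × 4031.33/3 ≈ 1638; y = 0.00 + 1 × 6047.00/3 ≈ 2016.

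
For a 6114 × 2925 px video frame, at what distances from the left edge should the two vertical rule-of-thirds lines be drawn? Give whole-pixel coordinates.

x = 2038 px and x = 4076 px

6114 / 3 = 2038, so the vertical lines sit at one and two thirds of 6114.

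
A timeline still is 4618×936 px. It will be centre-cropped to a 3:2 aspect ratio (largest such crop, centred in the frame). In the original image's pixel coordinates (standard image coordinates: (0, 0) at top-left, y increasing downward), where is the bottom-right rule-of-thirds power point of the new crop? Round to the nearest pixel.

4618/936 > 3/2, so the 3:2 crop keeps the full height 936 and trims width to 936 × 3/2 = 1404.00 px.
Left offset = (4618 − 1404.00)/2 = 1607.00 px; top offset = 0.
Bottom-right is two-thirds across and two-thirds down within the crop:
x = 1607.00 + 2 × 1404.00/3 ≈ 2543; y = 0.00 + 2 × 936.00/3 ≈ 624.

x = 2543 px, y = 624 px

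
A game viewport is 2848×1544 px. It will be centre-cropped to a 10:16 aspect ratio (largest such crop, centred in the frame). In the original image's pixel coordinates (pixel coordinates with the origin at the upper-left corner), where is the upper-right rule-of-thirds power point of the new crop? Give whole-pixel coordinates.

2848/1544 > 10/16, so the 10:16 crop keeps the full height 1544 and trims width to 1544 × 10/16 = 965.00 px.
Left offset = (2848 − 965.00)/2 = 941.50 px; top offset = 0.
Upper-right is two-thirds across and one-third down within the crop:
x = 941.50 + 2 × 965.00/3 ≈ 1585; y = 0.00 + 1 × 1544.00/3 ≈ 515.

(1585, 515)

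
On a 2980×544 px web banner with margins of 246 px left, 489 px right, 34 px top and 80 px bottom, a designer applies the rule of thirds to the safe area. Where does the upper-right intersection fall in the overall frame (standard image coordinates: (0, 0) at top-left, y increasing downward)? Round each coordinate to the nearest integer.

Content width = 2980 − 246 − 489 = 2245 px; content height = 544 − 34 − 80 = 430 px.
Upper-right is two-thirds across and one-third down within the safe area.
x = 246 + 2 × 2245/3 = 246 + 1496.67 ≈ 1743
y = 34 + 1 × 430/3 = 34 + 143.33 ≈ 177

x = 1743 px, y = 177 px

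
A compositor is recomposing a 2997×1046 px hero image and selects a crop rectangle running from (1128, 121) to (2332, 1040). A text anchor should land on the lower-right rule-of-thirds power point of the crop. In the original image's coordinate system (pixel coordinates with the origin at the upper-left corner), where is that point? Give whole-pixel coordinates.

Crop width = 2332 − 1128 = 1204 px; one third is 401.33 px.
Crop height = 1040 − 121 = 919 px; one third is 306.33 px.
The lower-right point is two-thirds across and two-thirds down within the crop:
x = 1128 + 2 × 401.33 ≈ 1931; y = 121 + 2 × 306.33 ≈ 734.

x = 1931 px, y = 734 px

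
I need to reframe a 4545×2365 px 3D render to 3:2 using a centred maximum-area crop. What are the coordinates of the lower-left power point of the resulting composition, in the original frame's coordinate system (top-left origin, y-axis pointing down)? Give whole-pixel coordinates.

x = 1681 px, y = 1577 px

4545/2365 > 3/2, so the 3:2 crop keeps the full height 2365 and trims width to 2365 × 3/2 = 3547.50 px.
Left offset = (4545 − 3547.50)/2 = 498.75 px; top offset = 0.
Lower-left is one-third across and two-thirds down within the crop:
x = 498.75 + 1 × 3547.50/3 ≈ 1681; y = 0.00 + 2 × 2365.00/3 ≈ 1577.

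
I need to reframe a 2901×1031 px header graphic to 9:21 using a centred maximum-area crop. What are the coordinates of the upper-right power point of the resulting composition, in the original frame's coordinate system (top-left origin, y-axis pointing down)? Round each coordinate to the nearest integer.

2901/1031 > 9/21, so the 9:21 crop keeps the full height 1031 and trims width to 1031 × 9/21 = 441.86 px.
Left offset = (2901 − 441.86)/2 = 1229.57 px; top offset = 0.
Upper-right is two-thirds across and one-third down within the crop:
x = 1229.57 + 2 × 441.86/3 ≈ 1524; y = 0.00 + 1 × 1031.00/3 ≈ 344.

(1524, 344)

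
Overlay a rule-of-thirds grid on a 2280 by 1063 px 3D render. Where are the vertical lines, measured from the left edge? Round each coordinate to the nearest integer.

760 px and 1520 px

2280 / 3 = 760, so the vertical lines sit at one and two thirds of 2280.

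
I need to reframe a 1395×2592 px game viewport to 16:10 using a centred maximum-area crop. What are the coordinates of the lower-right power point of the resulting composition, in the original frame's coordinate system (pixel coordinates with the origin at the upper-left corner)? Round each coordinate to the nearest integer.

1395/2592 < 16/10, so the 16:10 crop keeps the full width 1395 and trims height to 1395 × 10/16 = 871.88 px.
Top offset = (2592 − 871.88)/2 = 860.06 px; left offset = 0.
Lower-right is two-thirds across and two-thirds down within the crop:
x = 0.00 + 2 × 1395.00/3 ≈ 930; y = 860.06 + 2 × 871.88/3 ≈ 1441.

(930, 1441)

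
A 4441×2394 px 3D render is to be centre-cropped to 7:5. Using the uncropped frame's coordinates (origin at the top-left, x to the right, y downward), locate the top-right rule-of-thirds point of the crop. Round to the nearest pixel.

4441/2394 > 7/5, so the 7:5 crop keeps the full height 2394 and trims width to 2394 × 7/5 = 3351.60 px.
Left offset = (4441 − 3351.60)/2 = 544.70 px; top offset = 0.
Top-right is two-thirds across and one-third down within the crop:
x = 544.70 + 2 × 3351.60/3 ≈ 2779; y = 0.00 + 1 × 2394.00/3 ≈ 798.

(2779, 798)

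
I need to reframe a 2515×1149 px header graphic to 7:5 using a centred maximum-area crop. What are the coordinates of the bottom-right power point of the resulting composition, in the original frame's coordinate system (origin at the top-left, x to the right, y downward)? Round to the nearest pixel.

(1526, 766)

2515/1149 > 7/5, so the 7:5 crop keeps the full height 1149 and trims width to 1149 × 7/5 = 1608.60 px.
Left offset = (2515 − 1608.60)/2 = 453.20 px; top offset = 0.
Bottom-right is two-thirds across and two-thirds down within the crop:
x = 453.20 + 2 × 1608.60/3 ≈ 1526; y = 0.00 + 2 × 1149.00/3 ≈ 766.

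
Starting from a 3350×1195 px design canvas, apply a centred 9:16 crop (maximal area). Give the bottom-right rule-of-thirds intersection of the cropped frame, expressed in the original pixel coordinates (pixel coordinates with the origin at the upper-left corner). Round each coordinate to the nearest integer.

(1787, 797)

3350/1195 > 9/16, so the 9:16 crop keeps the full height 1195 and trims width to 1195 × 9/16 = 672.19 px.
Left offset = (3350 − 672.19)/2 = 1338.91 px; top offset = 0.
Bottom-right is two-thirds across and two-thirds down within the crop:
x = 1338.91 + 2 × 672.19/3 ≈ 1787; y = 0.00 + 2 × 1195.00/3 ≈ 797.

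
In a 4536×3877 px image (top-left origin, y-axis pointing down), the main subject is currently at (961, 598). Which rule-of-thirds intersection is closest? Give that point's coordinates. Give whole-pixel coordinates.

Third lines: x ∈ {1512, 3024}, y ∈ {1292, 2585}.
961 is closer to x = 1512; 598 is closer to y = 1292.
So the nearest intersection is the upper-left power point.

x = 1512 px, y = 1292 px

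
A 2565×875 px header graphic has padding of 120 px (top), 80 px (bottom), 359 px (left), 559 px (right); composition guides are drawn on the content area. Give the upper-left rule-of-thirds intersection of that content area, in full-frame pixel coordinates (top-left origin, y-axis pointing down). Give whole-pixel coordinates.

Content width = 2565 − 359 − 559 = 1647 px; content height = 875 − 120 − 80 = 675 px.
Upper-left is one-third across and one-third down within the content area.
x = 359 + 1 × 1647/3 = 359 + 549.00 ≈ 908
y = 120 + 1 × 675/3 = 120 + 225.00 ≈ 345

x = 908 px, y = 345 px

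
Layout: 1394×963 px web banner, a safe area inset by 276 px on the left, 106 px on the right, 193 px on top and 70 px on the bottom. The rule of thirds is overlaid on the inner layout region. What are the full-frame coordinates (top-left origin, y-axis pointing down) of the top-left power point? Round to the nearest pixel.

(613, 426)

Content width = 1394 − 276 − 106 = 1012 px; content height = 963 − 193 − 70 = 700 px.
Top-left is one-third across and one-third down within the inner layout region.
x = 276 + 1 × 1012/3 = 276 + 337.33 ≈ 613
y = 193 + 1 × 700/3 = 193 + 233.33 ≈ 426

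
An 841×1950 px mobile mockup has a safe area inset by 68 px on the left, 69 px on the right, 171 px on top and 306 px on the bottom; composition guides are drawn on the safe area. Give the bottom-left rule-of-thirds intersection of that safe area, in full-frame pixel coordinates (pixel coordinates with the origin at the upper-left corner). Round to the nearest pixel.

Content width = 841 − 68 − 69 = 704 px; content height = 1950 − 171 − 306 = 1473 px.
Bottom-left is one-third across and two-thirds down within the safe area.
x = 68 + 1 × 704/3 = 68 + 234.67 ≈ 303
y = 171 + 2 × 1473/3 = 171 + 982.00 ≈ 1153

x = 303 px, y = 1153 px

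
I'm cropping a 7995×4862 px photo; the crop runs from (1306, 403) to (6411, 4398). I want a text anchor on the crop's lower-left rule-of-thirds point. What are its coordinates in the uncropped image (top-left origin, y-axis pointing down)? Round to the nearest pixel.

(3008, 3066)

Crop width = 6411 − 1306 = 5105 px; one third is 1701.67 px.
Crop height = 4398 − 403 = 3995 px; one third is 1331.67 px.
The lower-left point is one-third across and two-thirds down within the crop:
x = 1306 + 1 × 1701.67 ≈ 3008; y = 403 + 2 × 1331.67 ≈ 3066.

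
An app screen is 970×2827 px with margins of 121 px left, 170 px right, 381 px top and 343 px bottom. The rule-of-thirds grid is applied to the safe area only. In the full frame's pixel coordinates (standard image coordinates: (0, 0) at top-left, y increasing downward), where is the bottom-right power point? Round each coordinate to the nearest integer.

x = 574 px, y = 1783 px

Content width = 970 − 121 − 170 = 679 px; content height = 2827 − 381 − 343 = 2103 px.
Bottom-right is two-thirds across and two-thirds down within the safe area.
x = 121 + 2 × 679/3 = 121 + 452.67 ≈ 574
y = 381 + 2 × 2103/3 = 381 + 1402.00 ≈ 1783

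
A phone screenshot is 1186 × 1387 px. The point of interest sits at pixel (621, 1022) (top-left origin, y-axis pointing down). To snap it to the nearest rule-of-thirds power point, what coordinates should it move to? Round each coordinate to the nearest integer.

Third lines: x ∈ {395, 791}, y ∈ {462, 925}.
621 is closer to x = 791; 1022 is closer to y = 925.
So the nearest intersection is the lower-right power point.

(791, 925)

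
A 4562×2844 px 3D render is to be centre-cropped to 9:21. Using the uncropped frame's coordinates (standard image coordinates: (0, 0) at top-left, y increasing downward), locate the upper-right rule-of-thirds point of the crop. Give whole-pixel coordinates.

4562/2844 > 9/21, so the 9:21 crop keeps the full height 2844 and trims width to 2844 × 9/21 = 1218.86 px.
Left offset = (4562 − 1218.86)/2 = 1671.57 px; top offset = 0.
Upper-right is two-thirds across and one-third down within the crop:
x = 1671.57 + 2 × 1218.86/3 ≈ 2484; y = 0.00 + 1 × 2844.00/3 ≈ 948.

x = 2484 px, y = 948 px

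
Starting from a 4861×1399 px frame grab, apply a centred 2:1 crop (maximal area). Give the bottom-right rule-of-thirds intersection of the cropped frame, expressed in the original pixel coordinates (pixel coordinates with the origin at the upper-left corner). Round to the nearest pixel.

4861/1399 > 2/1, so the 2:1 crop keeps the full height 1399 and trims width to 1399 × 2/1 = 2798.00 px.
Left offset = (4861 − 2798.00)/2 = 1031.50 px; top offset = 0.
Bottom-right is two-thirds across and two-thirds down within the crop:
x = 1031.50 + 2 × 2798.00/3 ≈ 2897; y = 0.00 + 2 × 1399.00/3 ≈ 933.

(2897, 933)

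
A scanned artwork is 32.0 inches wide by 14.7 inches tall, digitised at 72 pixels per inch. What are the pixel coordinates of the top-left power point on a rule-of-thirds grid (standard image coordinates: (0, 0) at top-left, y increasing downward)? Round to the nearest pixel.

In pixels the canvas is 32.0 × 72 = 2304 wide and 14.7 × 72 = 1058.4 tall.
The top-left point is one-third across and one-third down:
x = 1 × 2304/3 ≈ 768; y = 1 × 1058.4/3 ≈ 353.

x = 768 px, y = 353 px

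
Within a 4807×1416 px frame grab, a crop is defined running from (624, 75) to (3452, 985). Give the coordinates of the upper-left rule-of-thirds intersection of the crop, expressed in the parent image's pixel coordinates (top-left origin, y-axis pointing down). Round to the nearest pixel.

x = 1567 px, y = 378 px

Crop width = 3452 − 624 = 2828 px; one third is 942.67 px.
Crop height = 985 − 75 = 910 px; one third is 303.33 px.
The upper-left point is one-third across and one-third down within the crop:
x = 624 + 1 × 942.67 ≈ 1567; y = 75 + 1 × 303.33 ≈ 378.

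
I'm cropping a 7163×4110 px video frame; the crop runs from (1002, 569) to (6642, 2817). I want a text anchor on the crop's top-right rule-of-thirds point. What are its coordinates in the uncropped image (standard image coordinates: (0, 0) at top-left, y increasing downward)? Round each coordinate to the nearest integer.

Crop width = 6642 − 1002 = 5640 px; one third is 1880.00 px.
Crop height = 2817 − 569 = 2248 px; one third is 749.33 px.
The top-right point is two-thirds across and one-third down within the crop:
x = 1002 + 2 × 1880.00 ≈ 4762; y = 569 + 1 × 749.33 ≈ 1318.

(4762, 1318)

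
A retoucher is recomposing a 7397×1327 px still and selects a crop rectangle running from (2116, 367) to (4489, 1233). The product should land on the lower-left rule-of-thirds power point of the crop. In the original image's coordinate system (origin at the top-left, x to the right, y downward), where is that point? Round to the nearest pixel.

x = 2907 px, y = 944 px

Crop width = 4489 − 2116 = 2373 px; one third is 791.00 px.
Crop height = 1233 − 367 = 866 px; one third is 288.67 px.
The lower-left point is one-third across and two-thirds down within the crop:
x = 2116 + 1 × 791.00 ≈ 2907; y = 367 + 2 × 288.67 ≈ 944.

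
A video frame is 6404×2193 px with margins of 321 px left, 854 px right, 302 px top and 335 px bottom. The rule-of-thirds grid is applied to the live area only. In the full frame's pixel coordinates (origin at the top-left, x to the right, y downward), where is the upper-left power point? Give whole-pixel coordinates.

Content width = 6404 − 321 − 854 = 5229 px; content height = 2193 − 302 − 335 = 1556 px.
Upper-left is one-third across and one-third down within the live area.
x = 321 + 1 × 5229/3 = 321 + 1743.00 ≈ 2064
y = 302 + 1 × 1556/3 = 302 + 518.67 ≈ 821

(2064, 821)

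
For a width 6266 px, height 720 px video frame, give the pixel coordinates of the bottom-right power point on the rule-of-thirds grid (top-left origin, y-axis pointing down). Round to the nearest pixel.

The bottom-right point sits two-thirds of the way across and two-thirds of the way down.
x = 2 × 6266/3 ≈ 4177; y = 2 × 720/3 ≈ 480.

x = 4177 px, y = 480 px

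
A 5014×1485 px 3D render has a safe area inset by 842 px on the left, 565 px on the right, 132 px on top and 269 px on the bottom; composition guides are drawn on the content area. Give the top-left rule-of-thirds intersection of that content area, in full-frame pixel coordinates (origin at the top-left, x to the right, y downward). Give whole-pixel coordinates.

Content width = 5014 − 842 − 565 = 3607 px; content height = 1485 − 132 − 269 = 1084 px.
Top-left is one-third across and one-third down within the content area.
x = 842 + 1 × 3607/3 = 842 + 1202.33 ≈ 2044
y = 132 + 1 × 1084/3 = 132 + 361.33 ≈ 493

x = 2044 px, y = 493 px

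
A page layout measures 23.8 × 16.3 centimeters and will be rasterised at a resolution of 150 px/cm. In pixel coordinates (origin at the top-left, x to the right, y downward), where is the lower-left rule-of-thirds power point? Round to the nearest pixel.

In pixels the canvas is 23.8 × 150 = 3570 wide and 16.3 × 150 = 2445 tall.
The lower-left point is one-third across and two-thirds down:
x = 1 × 3570/3 ≈ 1190; y = 2 × 2445/3 ≈ 1630.

(1190, 1630)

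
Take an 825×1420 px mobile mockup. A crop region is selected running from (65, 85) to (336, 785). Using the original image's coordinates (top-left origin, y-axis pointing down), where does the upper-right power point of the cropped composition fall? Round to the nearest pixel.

(246, 318)

Crop width = 336 − 65 = 271 px; one third is 90.33 px.
Crop height = 785 − 85 = 700 px; one third is 233.33 px.
The upper-right point is two-thirds across and one-third down within the crop:
x = 65 + 2 × 90.33 ≈ 246; y = 85 + 1 × 233.33 ≈ 318.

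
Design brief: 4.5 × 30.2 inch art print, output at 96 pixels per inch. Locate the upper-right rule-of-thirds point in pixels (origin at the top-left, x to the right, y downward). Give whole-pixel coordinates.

In pixels the canvas is 4.5 × 96 = 432 wide and 30.2 × 96 = 2899.2 tall.
The upper-right point is two-thirds across and one-third down:
x = 2 × 432/3 ≈ 288; y = 1 × 2899.2/3 ≈ 966.

x = 288 px, y = 966 px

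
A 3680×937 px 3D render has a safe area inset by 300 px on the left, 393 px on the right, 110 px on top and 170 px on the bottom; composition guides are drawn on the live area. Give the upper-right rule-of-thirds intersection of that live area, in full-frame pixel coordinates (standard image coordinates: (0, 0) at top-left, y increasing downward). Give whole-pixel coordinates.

Content width = 3680 − 300 − 393 = 2987 px; content height = 937 − 110 − 170 = 657 px.
Upper-right is two-thirds across and one-third down within the live area.
x = 300 + 2 × 2987/3 = 300 + 1991.33 ≈ 2291
y = 110 + 1 × 657/3 = 110 + 219.00 ≈ 329

x = 2291 px, y = 329 px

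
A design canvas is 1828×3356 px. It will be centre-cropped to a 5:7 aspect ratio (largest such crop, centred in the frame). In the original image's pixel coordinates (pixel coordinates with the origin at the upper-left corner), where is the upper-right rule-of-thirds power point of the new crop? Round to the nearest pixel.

(1219, 1251)

1828/3356 < 5/7, so the 5:7 crop keeps the full width 1828 and trims height to 1828 × 7/5 = 2559.20 px.
Top offset = (3356 − 2559.20)/2 = 398.40 px; left offset = 0.
Upper-right is two-thirds across and one-third down within the crop:
x = 0.00 + 2 × 1828.00/3 ≈ 1219; y = 398.40 + 1 × 2559.20/3 ≈ 1251.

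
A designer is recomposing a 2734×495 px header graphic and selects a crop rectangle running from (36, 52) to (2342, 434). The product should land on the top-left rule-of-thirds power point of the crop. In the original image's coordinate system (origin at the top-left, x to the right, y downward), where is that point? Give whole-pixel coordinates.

Crop width = 2342 − 36 = 2306 px; one third is 768.67 px.
Crop height = 434 − 52 = 382 px; one third is 127.33 px.
The top-left point is one-third across and one-third down within the crop:
x = 36 + 1 × 768.67 ≈ 805; y = 52 + 1 × 127.33 ≈ 179.

x = 805 px, y = 179 px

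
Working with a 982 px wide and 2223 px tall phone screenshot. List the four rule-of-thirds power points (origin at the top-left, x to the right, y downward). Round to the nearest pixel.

One third of 982 is 327.33; one third of 2223 is 741.
Vertical third lines at x = 327 and x = 655; horizontal third lines at y = 741 and y = 1482.

(327, 741), (655, 741), (327, 1482), (655, 1482)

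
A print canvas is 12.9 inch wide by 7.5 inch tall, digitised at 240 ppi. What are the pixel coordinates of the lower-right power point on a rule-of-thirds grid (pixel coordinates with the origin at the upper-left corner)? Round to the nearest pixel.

In pixels the canvas is 12.9 × 240 = 3096 wide and 7.5 × 240 = 1800 tall.
The lower-right point is two-thirds across and two-thirds down:
x = 2 × 3096/3 ≈ 2064; y = 2 × 1800/3 ≈ 1200.

x = 2064 px, y = 1200 px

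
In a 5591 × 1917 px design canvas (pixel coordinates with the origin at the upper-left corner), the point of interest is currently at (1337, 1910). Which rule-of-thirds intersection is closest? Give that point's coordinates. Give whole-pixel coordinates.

(1864, 1278)

Third lines: x ∈ {1864, 3727}, y ∈ {639, 1278}.
1337 is closer to x = 1864; 1910 is closer to y = 1278.
So the nearest intersection is the lower-left power point.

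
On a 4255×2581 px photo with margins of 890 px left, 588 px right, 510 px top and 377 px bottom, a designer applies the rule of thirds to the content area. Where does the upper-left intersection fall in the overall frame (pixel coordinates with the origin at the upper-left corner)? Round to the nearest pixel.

Content width = 4255 − 890 − 588 = 2777 px; content height = 2581 − 510 − 377 = 1694 px.
Upper-left is one-third across and one-third down within the content area.
x = 890 + 1 × 2777/3 = 890 + 925.67 ≈ 1816
y = 510 + 1 × 1694/3 = 510 + 564.67 ≈ 1075

x = 1816 px, y = 1075 px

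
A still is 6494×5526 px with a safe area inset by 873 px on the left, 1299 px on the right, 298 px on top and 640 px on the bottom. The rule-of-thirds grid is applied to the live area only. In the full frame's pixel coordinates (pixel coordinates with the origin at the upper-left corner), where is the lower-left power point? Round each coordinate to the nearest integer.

Content width = 6494 − 873 − 1299 = 4322 px; content height = 5526 − 298 − 640 = 4588 px.
Lower-left is one-third across and two-thirds down within the live area.
x = 873 + 1 × 4322/3 = 873 + 1440.67 ≈ 2314
y = 298 + 2 × 4588/3 = 298 + 3058.67 ≈ 3357

(2314, 3357)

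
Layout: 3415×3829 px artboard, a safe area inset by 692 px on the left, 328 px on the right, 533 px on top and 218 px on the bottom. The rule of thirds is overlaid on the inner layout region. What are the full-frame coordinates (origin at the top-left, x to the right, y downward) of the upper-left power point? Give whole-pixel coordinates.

Content width = 3415 − 692 − 328 = 2395 px; content height = 3829 − 533 − 218 = 3078 px.
Upper-left is one-third across and one-third down within the inner layout region.
x = 692 + 1 × 2395/3 = 692 + 798.33 ≈ 1490
y = 533 + 1 × 3078/3 = 533 + 1026.00 ≈ 1559

(1490, 1559)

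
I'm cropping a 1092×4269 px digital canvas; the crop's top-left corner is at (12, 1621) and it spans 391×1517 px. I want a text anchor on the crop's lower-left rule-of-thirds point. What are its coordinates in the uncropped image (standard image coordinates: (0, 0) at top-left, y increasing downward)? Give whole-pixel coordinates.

x = 142 px, y = 2632 px

One third of the crop width 391 is 130.33 px.
One third of the crop height 1517 is 505.67 px.
The lower-left point is one-third across and two-thirds down within the crop:
x = 12 + 1 × 130.33 ≈ 142; y = 1621 + 2 × 505.67 ≈ 2632.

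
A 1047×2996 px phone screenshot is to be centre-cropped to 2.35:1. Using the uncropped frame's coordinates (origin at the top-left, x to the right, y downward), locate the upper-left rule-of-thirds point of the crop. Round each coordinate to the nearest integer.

1047/2996 < 2.35/1, so the 2.35:1 crop keeps the full width 1047 and trims height to 1047 × 1/2.35 = 445.53 px.
Top offset = (2996 − 445.53)/2 = 1275.23 px; left offset = 0.
Upper-left is one-third across and one-third down within the crop:
x = 0.00 + 1 × 1047.00/3 ≈ 349; y = 1275.23 + 1 × 445.53/3 ≈ 1424.

(349, 1424)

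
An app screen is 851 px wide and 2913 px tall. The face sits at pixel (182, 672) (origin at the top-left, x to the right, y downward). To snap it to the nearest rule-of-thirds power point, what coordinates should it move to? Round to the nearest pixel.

Third lines: x ∈ {284, 567}, y ∈ {971, 1942}.
182 is closer to x = 284; 672 is closer to y = 971.
So the nearest intersection is the upper-left power point.

(284, 971)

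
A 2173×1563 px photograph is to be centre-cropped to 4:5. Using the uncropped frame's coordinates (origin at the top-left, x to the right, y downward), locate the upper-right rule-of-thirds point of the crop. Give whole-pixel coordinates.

2173/1563 > 4/5, so the 4:5 crop keeps the full height 1563 and trims width to 1563 × 4/5 = 1250.40 px.
Left offset = (2173 − 1250.40)/2 = 461.30 px; top offset = 0.
Upper-right is two-thirds across and one-third down within the crop:
x = 461.30 + 2 × 1250.40/3 ≈ 1295; y = 0.00 + 1 × 1563.00/3 ≈ 521.

x = 1295 px, y = 521 px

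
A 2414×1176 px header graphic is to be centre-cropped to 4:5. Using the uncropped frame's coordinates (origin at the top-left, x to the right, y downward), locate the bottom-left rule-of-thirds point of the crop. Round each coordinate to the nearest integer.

2414/1176 > 4/5, so the 4:5 crop keeps the full height 1176 and trims width to 1176 × 4/5 = 940.80 px.
Left offset = (2414 − 940.80)/2 = 736.60 px; top offset = 0.
Bottom-left is one-third across and two-thirds down within the crop:
x = 736.60 + 1 × 940.80/3 ≈ 1050; y = 0.00 + 2 × 1176.00/3 ≈ 784.

x = 1050 px, y = 784 px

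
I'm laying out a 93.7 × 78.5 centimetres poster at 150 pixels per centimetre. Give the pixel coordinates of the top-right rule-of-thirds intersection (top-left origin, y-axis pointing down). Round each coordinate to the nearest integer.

x = 9370 px, y = 3925 px

In pixels the canvas is 93.7 × 150 = 14055 wide and 78.5 × 150 = 11775 tall.
The top-right point is two-thirds across and one-third down:
x = 2 × 14055/3 ≈ 9370; y = 1 × 11775/3 ≈ 3925.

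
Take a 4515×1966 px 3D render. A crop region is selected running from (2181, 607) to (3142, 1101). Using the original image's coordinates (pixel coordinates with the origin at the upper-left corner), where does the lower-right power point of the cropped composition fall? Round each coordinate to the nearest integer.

Crop width = 3142 − 2181 = 961 px; one third is 320.33 px.
Crop height = 1101 − 607 = 494 px; one third is 164.67 px.
The lower-right point is two-thirds across and two-thirds down within the crop:
x = 2181 + 2 × 320.33 ≈ 2822; y = 607 + 2 × 164.67 ≈ 936.

(2822, 936)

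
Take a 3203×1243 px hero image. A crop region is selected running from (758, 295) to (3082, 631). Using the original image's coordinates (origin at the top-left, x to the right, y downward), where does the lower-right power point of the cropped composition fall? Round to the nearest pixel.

x = 2307 px, y = 519 px

Crop width = 3082 − 758 = 2324 px; one third is 774.67 px.
Crop height = 631 − 295 = 336 px; one third is 112.00 px.
The lower-right point is two-thirds across and two-thirds down within the crop:
x = 758 + 2 × 774.67 ≈ 2307; y = 295 + 2 × 112.00 ≈ 519.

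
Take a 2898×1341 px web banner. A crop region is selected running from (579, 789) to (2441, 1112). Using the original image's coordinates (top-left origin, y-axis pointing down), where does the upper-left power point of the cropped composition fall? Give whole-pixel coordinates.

(1200, 897)

Crop width = 2441 − 579 = 1862 px; one third is 620.67 px.
Crop height = 1112 − 789 = 323 px; one third is 107.67 px.
The upper-left point is one-third across and one-third down within the crop:
x = 579 + 1 × 620.67 ≈ 1200; y = 789 + 1 × 107.67 ≈ 897.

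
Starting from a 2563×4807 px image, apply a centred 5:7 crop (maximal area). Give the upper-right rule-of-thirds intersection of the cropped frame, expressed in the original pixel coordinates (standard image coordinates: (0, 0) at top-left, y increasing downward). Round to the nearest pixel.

2563/4807 < 5/7, so the 5:7 crop keeps the full width 2563 and trims height to 2563 × 7/5 = 3588.20 px.
Top offset = (4807 − 3588.20)/2 = 609.40 px; left offset = 0.
Upper-right is two-thirds across and one-third down within the crop:
x = 0.00 + 2 × 2563.00/3 ≈ 1709; y = 609.40 + 1 × 3588.20/3 ≈ 1805.

(1709, 1805)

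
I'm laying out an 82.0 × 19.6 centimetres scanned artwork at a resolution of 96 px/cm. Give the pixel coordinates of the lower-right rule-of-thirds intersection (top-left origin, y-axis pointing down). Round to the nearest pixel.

In pixels the canvas is 82.0 × 96 = 7872 wide and 19.6 × 96 = 1881.6 tall.
The lower-right point is two-thirds across and two-thirds down:
x = 2 × 7872/3 ≈ 5248; y = 2 × 1881.6/3 ≈ 1254.

x = 5248 px, y = 1254 px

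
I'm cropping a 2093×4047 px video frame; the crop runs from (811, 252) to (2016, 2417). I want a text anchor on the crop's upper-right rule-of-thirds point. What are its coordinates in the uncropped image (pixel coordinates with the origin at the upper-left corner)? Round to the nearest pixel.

Crop width = 2016 − 811 = 1205 px; one third is 401.67 px.
Crop height = 2417 − 252 = 2165 px; one third is 721.67 px.
The upper-right point is two-thirds across and one-third down within the crop:
x = 811 + 2 × 401.67 ≈ 1614; y = 252 + 1 × 721.67 ≈ 974.

x = 1614 px, y = 974 px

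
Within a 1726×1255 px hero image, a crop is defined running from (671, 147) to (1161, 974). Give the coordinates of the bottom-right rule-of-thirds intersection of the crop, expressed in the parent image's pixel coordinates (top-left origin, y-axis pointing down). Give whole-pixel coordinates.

(998, 698)

Crop width = 1161 − 671 = 490 px; one third is 163.33 px.
Crop height = 974 − 147 = 827 px; one third is 275.67 px.
The bottom-right point is two-thirds across and two-thirds down within the crop:
x = 671 + 2 × 163.33 ≈ 998; y = 147 + 2 × 275.67 ≈ 698.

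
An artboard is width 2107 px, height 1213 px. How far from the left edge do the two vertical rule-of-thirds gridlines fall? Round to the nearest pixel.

2107 / 3 = 702.33, so the vertical lines sit at one and two thirds of 2107.

702 px and 1405 px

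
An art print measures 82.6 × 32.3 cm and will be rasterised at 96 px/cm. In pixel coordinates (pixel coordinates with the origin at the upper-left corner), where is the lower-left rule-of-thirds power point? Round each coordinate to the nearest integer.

In pixels the canvas is 82.6 × 96 = 7929.6 wide and 32.3 × 96 = 3100.8 tall.
The lower-left point is one-third across and two-thirds down:
x = 1 × 7929.6/3 ≈ 2643; y = 2 × 3100.8/3 ≈ 2067.

x = 2643 px, y = 2067 px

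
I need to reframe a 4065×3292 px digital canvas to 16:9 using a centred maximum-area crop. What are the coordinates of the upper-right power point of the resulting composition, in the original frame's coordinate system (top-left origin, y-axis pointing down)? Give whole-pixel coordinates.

4065/3292 < 16/9, so the 16:9 crop keeps the full width 4065 and trims height to 4065 × 9/16 = 2286.56 px.
Top offset = (3292 − 2286.56)/2 = 502.72 px; left offset = 0.
Upper-right is two-thirds across and one-third down within the crop:
x = 0.00 + 2 × 4065.00/3 ≈ 2710; y = 502.72 + 1 × 2286.56/3 ≈ 1265.

(2710, 1265)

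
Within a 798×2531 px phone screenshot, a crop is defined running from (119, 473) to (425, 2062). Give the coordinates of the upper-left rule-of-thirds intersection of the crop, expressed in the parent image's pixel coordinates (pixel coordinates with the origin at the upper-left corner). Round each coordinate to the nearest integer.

Crop width = 425 − 119 = 306 px; one third is 102.00 px.
Crop height = 2062 − 473 = 1589 px; one third is 529.67 px.
The upper-left point is one-third across and one-third down within the crop:
x = 119 + 1 × 102.00 ≈ 221; y = 473 + 1 × 529.67 ≈ 1003.

x = 221 px, y = 1003 px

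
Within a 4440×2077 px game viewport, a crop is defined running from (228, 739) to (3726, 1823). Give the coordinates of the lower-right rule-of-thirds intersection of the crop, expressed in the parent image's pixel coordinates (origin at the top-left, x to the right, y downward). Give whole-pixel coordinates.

Crop width = 3726 − 228 = 3498 px; one third is 1166.00 px.
Crop height = 1823 − 739 = 1084 px; one third is 361.33 px.
The lower-right point is two-thirds across and two-thirds down within the crop:
x = 228 + 2 × 1166.00 ≈ 2560; y = 739 + 2 × 361.33 ≈ 1462.

(2560, 1462)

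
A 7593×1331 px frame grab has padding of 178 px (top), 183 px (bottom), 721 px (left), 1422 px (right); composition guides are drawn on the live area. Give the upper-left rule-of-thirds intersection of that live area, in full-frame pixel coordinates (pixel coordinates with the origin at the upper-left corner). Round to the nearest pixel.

x = 2538 px, y = 501 px

Content width = 7593 − 721 − 1422 = 5450 px; content height = 1331 − 178 − 183 = 970 px.
Upper-left is one-third across and one-third down within the live area.
x = 721 + 1 × 5450/3 = 721 + 1816.67 ≈ 2538
y = 178 + 1 × 970/3 = 178 + 323.33 ≈ 501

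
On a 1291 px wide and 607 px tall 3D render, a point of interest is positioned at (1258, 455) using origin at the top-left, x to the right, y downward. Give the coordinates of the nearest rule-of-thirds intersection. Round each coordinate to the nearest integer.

(861, 405)

Third lines: x ∈ {430, 861}, y ∈ {202, 405}.
1258 is closer to x = 861; 455 is closer to y = 405.
So the nearest intersection is the lower-right power point.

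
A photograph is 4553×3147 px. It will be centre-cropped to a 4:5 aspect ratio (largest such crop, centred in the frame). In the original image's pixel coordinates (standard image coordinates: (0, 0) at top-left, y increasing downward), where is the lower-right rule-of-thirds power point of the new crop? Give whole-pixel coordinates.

x = 2696 px, y = 2098 px

4553/3147 > 4/5, so the 4:5 crop keeps the full height 3147 and trims width to 3147 × 4/5 = 2517.60 px.
Left offset = (4553 − 2517.60)/2 = 1017.70 px; top offset = 0.
Lower-right is two-thirds across and two-thirds down within the crop:
x = 1017.70 + 2 × 2517.60/3 ≈ 2696; y = 0.00 + 2 × 3147.00/3 ≈ 2098.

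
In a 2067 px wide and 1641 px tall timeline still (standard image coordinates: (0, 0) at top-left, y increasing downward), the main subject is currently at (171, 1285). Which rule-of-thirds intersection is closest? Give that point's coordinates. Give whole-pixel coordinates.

Third lines: x ∈ {689, 1378}, y ∈ {547, 1094}.
171 is closer to x = 689; 1285 is closer to y = 1094.
So the nearest intersection is the lower-left power point.

x = 689 px, y = 1094 px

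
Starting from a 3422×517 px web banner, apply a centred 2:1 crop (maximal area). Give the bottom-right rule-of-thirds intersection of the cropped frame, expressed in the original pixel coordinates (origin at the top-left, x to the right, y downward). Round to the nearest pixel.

3422/517 > 2/1, so the 2:1 crop keeps the full height 517 and trims width to 517 × 2/1 = 1034.00 px.
Left offset = (3422 − 1034.00)/2 = 1194.00 px; top offset = 0.
Bottom-right is two-thirds across and two-thirds down within the crop:
x = 1194.00 + 2 × 1034.00/3 ≈ 1883; y = 0.00 + 2 × 517.00/3 ≈ 345.

x = 1883 px, y = 345 px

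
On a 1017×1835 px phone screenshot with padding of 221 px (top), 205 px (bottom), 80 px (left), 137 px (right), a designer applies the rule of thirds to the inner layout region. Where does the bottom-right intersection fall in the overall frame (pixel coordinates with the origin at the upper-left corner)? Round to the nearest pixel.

(613, 1160)

Content width = 1017 − 80 − 137 = 800 px; content height = 1835 − 221 − 205 = 1409 px.
Bottom-right is two-thirds across and two-thirds down within the inner layout region.
x = 80 + 2 × 800/3 = 80 + 533.33 ≈ 613
y = 221 + 2 × 1409/3 = 221 + 939.33 ≈ 1160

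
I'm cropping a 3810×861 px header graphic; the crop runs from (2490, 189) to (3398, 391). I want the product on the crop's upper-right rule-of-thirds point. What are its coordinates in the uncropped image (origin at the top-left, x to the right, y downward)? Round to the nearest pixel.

Crop width = 3398 − 2490 = 908 px; one third is 302.67 px.
Crop height = 391 − 189 = 202 px; one third is 67.33 px.
The upper-right point is two-thirds across and one-third down within the crop:
x = 2490 + 2 × 302.67 ≈ 3095; y = 189 + 1 × 67.33 ≈ 256.

(3095, 256)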